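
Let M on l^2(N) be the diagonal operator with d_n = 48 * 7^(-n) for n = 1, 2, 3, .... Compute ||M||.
||M|| = 48/7 (attained at n = 1)

For M diagonal, ||M|| = sup_n |d_n|. The sequence d_n = 48 * 7^(-n) is positive and strictly decreasing (ratio 7^(-1) < 1), so the supremum is d_1 = 48/7. Hence ||M|| = 48/7.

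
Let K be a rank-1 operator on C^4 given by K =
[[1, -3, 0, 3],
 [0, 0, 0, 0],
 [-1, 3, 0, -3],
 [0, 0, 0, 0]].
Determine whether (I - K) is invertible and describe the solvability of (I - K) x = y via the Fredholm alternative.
(I - K) is singular (det(I - K) = 0, i.e. 1 ∈ sigma(K)). (I - K) x = y is solvable iff y ⊥ ker((I - K)^*) = span{(1, -3, 0, 3)}, i.e. iff y_1 - 3y_2 + 3y_4 = 0. When solvable, the solutions are x = y + c·(1, 0, -1, 0), c arbitrary (ker(I - K) = span{(1, 0, -1, 0)}, dimension 1).

K has rank 1, so it is an outer product K = u v^T: every row of K is a multiple of one row vector. Reading off the entries, u = (1, 0, -1, 0) and v = (1, -3, 0, 3) (row i of K equals u_i·v^T). A rank-one matrix u v^T satisfies K u = u (v·u) and kills the (3)-dimensional subspace v^⊥, so its characteristic polynomial is lambda^3 (lambda - v·u) with v·u = tr K = 1. Hence the eigenvalues of I - K are 1 (multiplicity 3) and 1 - (1) = 0, so det(I - K) = 0. (Direct check: I - K =
[[0, 3, 0, -3],
 [0, 1, 0, 0],
 [1, -3, 1, 3],
 [0, 0, 0, 1]]
has determinant 0.) So 1 is an eigenvalue of K and (I - K) is not invertible. The finite-dimensional Fredholm alternative says: either (I - K) is invertible, or ker(I - K) ≠ {0} and then range(I - K) = ker((I - K)^*)^⊥, with dim ker(I - K) = dim ker((I - K)^*). We are in the second case, so we need both kernels. Kernel of I - K: (I - K) u = u - u (v·u) = u - u = 0, so ker(I - K) = span{u} = span{(1, 0, -1, 0)} (it is exactly 1-dimensional because rank(I - K) = 3). Kernel of the adjoint: K is real, so (I - K)^* = I - K^T = I - v u^T, and (I - v u^T) v = v - v (u·v) = 0; hence ker((I - K)^*) = span{v} = span{(1, -3, 0, 3)}. Therefore (I - K) x = y is solvable iff <y, v> = 0, i.e. iff y_1 - 3y_2 + 3y_4 = 0. When this holds, K y = u (v·y) = 0, so (I - K) y = y and x = y is a particular solution; the full solution set is the line x = y + c·u = y + c·(1, 0, -1, 0), c ∈ C.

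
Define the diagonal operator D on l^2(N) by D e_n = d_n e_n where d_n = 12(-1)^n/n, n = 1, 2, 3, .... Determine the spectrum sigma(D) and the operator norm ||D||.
sigma(D) = {12(-1)^n/n : n ≥ 1} ∪ {0}; ||D|| = 12

A bounded diagonal operator on l^2 with diagonal entries d_n has spectrum equal to the closure of {d_n : n ≥ 1}: every d_n is an eigenvalue (with eigenvector e_n), so {d_n} ⊂ sigma(D); the spectrum is closed, so its closure is too; and for lambda not in the closure, (D - lambda I) has bounded inverse (the diagonal entries 1/(d_n - lambda) are bounded). For our sequence d_n = 12(-1)^n/n, n = 1, 2, 3, ...:
  - {d_n} = {12(-1)^n/n : n ≥ 1}; the only limit point is 0
  - closure = {12(-1)^n/n : n ≥ 1} ∪ {0}
For the norm: a diagonal operator has ||D|| = sup_n |d_n|. Here |d_n| = 12/n is decreasing, so sup_n |d_n| = |d_1| = 12. So ||D|| = 12.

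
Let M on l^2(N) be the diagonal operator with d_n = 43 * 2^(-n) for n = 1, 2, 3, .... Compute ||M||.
||M|| = 43/2 (attained at n = 1)

For M diagonal, ||M|| = sup_n |d_n|. The sequence d_n = 43 * 2^(-n) is positive and strictly decreasing (ratio 2^(-1) < 1), so the supremum is d_1 = 43/2. Hence ||M|| = 43/2.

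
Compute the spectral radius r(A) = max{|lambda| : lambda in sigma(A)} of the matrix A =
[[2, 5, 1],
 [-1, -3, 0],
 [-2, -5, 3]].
r(A) = 2

The eigenvalues of A are the roots of its characteristic polynomial. With M = A (coefficients from the trace, the sum of principal 2x2 minors, and det A):
  p(λ) = det(λ I - M) = λ^3 - 2λ^2 - 2λ + 4.
By the rational root theorem any rational root is an integer divisor of 4. Testing λ = 2: p(2) = 8 - 8 - 4 + 4 = 0, so λ = 2 is a root. Dividing out (λ - 2) leaves p(λ) = (λ - 2)(λ^2 - 2). For λ^2 - 2 the discriminant is 8. It is nonnegative but not a perfect square, so the roots are real and irrational: λ = ± sqrt(8)/2 ≈ 1.4142, -1.4142.
Thus the eigenvalues (to 4 decimals) are 1.4142 (modulus 1.4142); -1.4142 (modulus 1.4142); 2 (modulus 2). The spectral radius is the largest modulus: r(A) = 2. (Cross-check: r(A) ≤ ||A||_2 ≈ 8.361; equality holds whenever A is normal, though it can also hold for some non-normal A.)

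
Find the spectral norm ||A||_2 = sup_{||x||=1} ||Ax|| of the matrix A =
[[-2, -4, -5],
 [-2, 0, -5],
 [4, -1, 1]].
||A||_2 ≈ 8.4469 (= sqrt(largest eigenvalue of A^T A))

||A||_2 = sigma_max(A) = sqrt(lambda_max(A^T A)). Form the symmetric matrix M = A^T A =
[[24, 4, 24],
 [4, 17, 19],
 [24, 19, 51]].
Its characteristic polynomial (trace, sum of principal 2x2 minors, determinant of M give the coefficients) is
  p(λ) = det(λ I - M) = λ^3 - 92λ^2 + 1546λ - 5184.
No integer candidate from the rational root theorem (±divisors of 5184) is a root, so the roots are irrational. The cubic discriminant is Δ = 1848948384 > 0, so there are three distinct real roots. p(4) = -408 and p(5) = 371 have opposite signs, so a root lies in (4, 5); Newton's method refines it to λ ≈ 4.4986. p(16) = 96 and p(17) = -577 have opposite signs, so a root lies in (16, 17); Newton's method refines it to λ ≈ 16.1508. p(71) = -1279 and p(72) = 2448 have opposite signs, so a root lies in (71, 72); Newton's method refines it to λ ≈ 71.3506. Check (Vieta): the three roots sum to 92, matching tr M = 92.
So the eigenvalues of A^T A are ≈ 4.4986, 16.1508, 71.3506 (all ≥ 0, as they must be for A^T A). The largest is λ_max ≈ 71.3506, hence ||A||_2 = sqrt(λ_max) ≈ 8.4469.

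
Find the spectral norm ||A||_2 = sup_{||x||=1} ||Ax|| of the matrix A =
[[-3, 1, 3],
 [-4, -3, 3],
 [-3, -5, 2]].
||A||_2 ≈ 8.7115 (= sqrt(largest eigenvalue of A^T A))

||A||_2 = sigma_max(A) = sqrt(lambda_max(A^T A)). Form the symmetric matrix M = A^T A =
[[34, 24, -27],
 [24, 35, -16],
 [-27, -16, 22]].
Its characteristic polynomial (trace, sum of principal 2x2 minors, determinant of M give the coefficients) is
  p(λ) = det(λ I - M) = λ^3 - 91λ^2 + 1147λ - 25.
No integer candidate from the rational root theorem (±divisors of 25) is a root, so the roots are irrational. The cubic discriminant is Δ = 4830139712 > 0, so there are three distinct real roots. p(0) = -25 and p(1) = 1032 have opposite signs, so a root lies in (0, 1); Newton's method refines it to λ ≈ 0.0218. p(15) = 80 and p(16) = -873 have opposite signs, so a root lies in (15, 16); Newton's method refines it to λ ≈ 15.0877. p(75) = -4000 and p(76) = 507 have opposite signs, so a root lies in (75, 76); Newton's method refines it to λ ≈ 75.8904. Check (Vieta): the three roots sum to 91, matching tr M = 91.
So the eigenvalues of A^T A are ≈ 0.0218, 15.0877, 75.8904 (all ≥ 0, as they must be for A^T A). The largest is λ_max ≈ 75.8904, hence ||A||_2 = sqrt(λ_max) ≈ 8.7115.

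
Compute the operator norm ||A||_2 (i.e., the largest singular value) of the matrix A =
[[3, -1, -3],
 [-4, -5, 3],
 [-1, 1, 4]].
||A||_2 ≈ 7.9389 (= sqrt(largest eigenvalue of A^T A))

||A||_2 = sigma_max(A) = sqrt(lambda_max(A^T A)). Form the symmetric matrix M = A^T A =
[[26, 16, -25],
 [16, 27, -8],
 [-25, -8, 34]].
Its characteristic polynomial (trace, sum of principal 2x2 minors, determinant of M give the coefficients) is
  p(λ) = det(λ I - M) = λ^3 - 87λ^2 + 1559λ - 3025.
No integer candidate from the rational root theorem (±divisors of 3025) is a root, so the roots are irrational. The cubic discriminant is Δ = 2410094848 > 0, so there are three distinct real roots. p(2) = -247 and p(3) = 896 have opposite signs, so a root lies in (2, 3); Newton's method refines it to λ ≈ 2.2047. p(21) = 608 and p(22) = -187 have opposite signs, so a root lies in (21, 22); Newton's method refines it to λ ≈ 21.7697. p(63) = -64 and p(64) = 2543 have opposite signs, so a root lies in (63, 64); Newton's method refines it to λ ≈ 63.0255. Check (Vieta): the three roots sum to 87, matching tr M = 87.
So the eigenvalues of A^T A are ≈ 2.2047, 21.7697, 63.0255 (all ≥ 0, as they must be for A^T A). The largest is λ_max ≈ 63.0255, hence ||A||_2 = sqrt(λ_max) ≈ 7.9389.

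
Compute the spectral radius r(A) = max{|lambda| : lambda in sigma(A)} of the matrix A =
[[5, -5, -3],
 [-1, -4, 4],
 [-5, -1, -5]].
r(A) ≈ 7.295

The eigenvalues of A are the roots of its characteristic polynomial. With M = A (coefficients from the trace, the sum of principal 2x2 minors, and det A):
  p(λ) = det(λ I - M) = λ^3 + 4λ^2 - 41λ - 302.
No integer candidate from the rational root theorem (±divisors of 302) is a root, so the roots are irrational. The cubic discriminant is Δ = -1191112 < 0, so there is one real root and a complex-conjugate pair. p(7) = -50 and p(8) = 138 have opposite signs, so a root lies in (7, 8); Newton's method refines it to λ ≈ 7.295. Dividing out (λ - (7.295)) leaves approximately λ^2 + 11.295λ + 41.3979. For λ^2 + 11.295λ + 41.3979 the discriminant is -38.0136. It is negative, so the remaining roots are the complex-conjugate pair λ ≈ -5.6475 ± 3.0828i. Their product equals the constant term, so |λ|^2 ≈ 41.3979 and |λ| ≈ 6.4341.
Thus the eigenvalues (to 4 decimals) are 7.295 (modulus 7.295); -5.6475 ± 3.0828i (modulus 6.4341). The spectral radius is the largest modulus: r(A) ≈ 7.295. (Cross-check: r(A) ≤ ||A||_2 ≈ 7.9737; equality holds whenever A is normal, though it can also hold for some non-normal A.)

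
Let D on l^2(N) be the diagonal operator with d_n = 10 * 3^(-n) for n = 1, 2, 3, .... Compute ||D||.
||D|| = 10/3 (attained at n = 1)

For D diagonal, ||D|| = sup_n |d_n|. The sequence d_n = 10 * 3^(-n) is positive and strictly decreasing (ratio 3^(-1) < 1), so the supremum is d_1 = 10/3. Hence ||D|| = 10/3.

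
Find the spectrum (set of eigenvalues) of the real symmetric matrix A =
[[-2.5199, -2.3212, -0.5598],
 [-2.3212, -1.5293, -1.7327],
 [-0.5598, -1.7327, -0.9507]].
sigma(A) ≈ {-5, -1, 1}

A is real symmetric, so its spectrum consists of real eigenvalues. Expanding the characteristic polynomial of the displayed matrix gives
  det(λ I - A) = p(λ) = λ^3 + (5)λ^2 + (-1)λ + (-5).
Solving p(λ) = 0 yields eigenvalues ≈ -5, -1, 1. (A is shown rounded to 4 decimals, so these recover the underlying integer eigenvalues to within that precision.)
Verification: the trace of A = -5 equals the sum of eigenvalues -5, and det(A) ≈ 5.0003 matches the eigenvalue product 5.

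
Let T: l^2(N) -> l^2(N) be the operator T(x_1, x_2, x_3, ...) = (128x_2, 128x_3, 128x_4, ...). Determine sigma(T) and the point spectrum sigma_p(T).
sigma(T) = closed disk {z in C : |z| ≤ 128}; sigma_p(T) = open disk {z in C : |z| < 128}

Note T = 128·V where V is the unit left shift (V x)_k = x_{k+1}; so sigma(T) = 128·sigma(V) and ||T|| = 128||V||. ||T x||^2 = 16384sum_{k≥2} |x_k|^2 ≤ 16384||x||^2, with equality on {x : x_1 = 0}, so ||T|| = 128. For any lambda with |lambda| < 128, set r = lambda/128 (|r| < 1); the vector x = (1, r, r^2, ...) is in l^2 and satisfies T x = 128(r, r^2, ...) = lambda x, so lambda is an eigenvalue. On the boundary |lambda| = 128 the geometric series diverges, so no l^2 eigenvector exists, but these lambda lie in the approximate point spectrum. Hence sigma(T) is the closed disk of radius 128 and sigma_p(T) is the open disk.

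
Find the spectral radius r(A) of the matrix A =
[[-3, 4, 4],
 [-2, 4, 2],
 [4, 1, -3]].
r(A) = (3 + sqrt(97))/2 ≈ 6.4244

The eigenvalues of A are the roots of its characteristic polynomial. With M = A (coefficients from the trace, the sum of principal 2x2 minors, and det A):
  p(λ) = det(λ I - M) = λ^3 + 2λ^2 - 25λ + 22.
By the rational root theorem any rational root is an integer divisor of 22. Testing λ = 1: p(1) = 1 + 2 - 25 + 22 = 0, so λ = 1 is a root. Dividing out (λ - 1) leaves p(λ) = (λ - 1)(λ^2 + 3λ - 22). For λ^2 + 3λ - 22 the discriminant is 97. It is nonnegative but not a perfect square, so the roots are real and irrational: λ = (-3 ± sqrt(97))/2 ≈ 3.4244, -6.4244.
Thus the eigenvalues (to 4 decimals) are 3.4244 (modulus 3.4244); -6.4244 (modulus 6.4244); 1 (modulus 1). The spectral radius is the largest modulus: r(A) = (3 + sqrt(97))/2 ≈ 6.4244. (Cross-check: r(A) ≤ ||A||_2 ≈ 8.5927; equality holds whenever A is normal, though it can also hold for some non-normal A.)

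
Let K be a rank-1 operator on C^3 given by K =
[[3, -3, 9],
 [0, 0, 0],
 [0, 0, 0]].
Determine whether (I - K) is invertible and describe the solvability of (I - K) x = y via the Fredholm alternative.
(I - K) is invertible (det(I - K) = -2 ≠ 0), so for every y in C^3 the equation (I - K) x = y has a unique solution.

K has rank 1, so it is an outer product K = u v^T: every row of K is a multiple of one row vector. Reading off the entries, u = (3, 0, 0) and v = (1, -1, 3) (row i of K equals u_i·v^T). A rank-one matrix u v^T satisfies K u = u (v·u) and kills the (2)-dimensional subspace v^⊥, so its characteristic polynomial is lambda^2 (lambda - v·u) with v·u = tr K = 3. Hence the eigenvalues of I - K are 1 (multiplicity 2) and 1 - (3) = -2, so det(I - K) = -2. (Direct check: I - K =
[[-2, 3, -9],
 [0, 1, 0],
 [0, 0, 1]]
has determinant -2.) The finite-dimensional Fredholm alternative says: either (I - K) is invertible, or ker(I - K) ≠ {0} and then range(I - K) = ker((I - K)^*)^⊥, with dim ker(I - K) = dim ker((I - K)^*). Since det(I - K) ≠ 0, 1 is not an eigenvalue of K and ker(I - K) = {0}, so we are in the first case: for every y there is a unique x = (I - K)^(-1) y. Explicitly, by the Sherman–Morrison formula, (I - u v^T)^(-1) = I + u v^T/(1 - v·u), i.e. (I - K)^(-1) = I + K/(-2).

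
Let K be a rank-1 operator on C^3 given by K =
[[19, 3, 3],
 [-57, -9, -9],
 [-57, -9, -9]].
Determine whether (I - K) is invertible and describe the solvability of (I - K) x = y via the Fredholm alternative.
(I - K) is singular (det(I - K) = 0, i.e. 1 ∈ sigma(K)). (I - K) x = y is solvable iff y ⊥ ker((I - K)^*) = span{(19, 3, 3)}, i.e. iff 19y_1 + 3y_2 + 3y_3 = 0. When solvable, the solutions are x = y + c·(1, -3, -3), c arbitrary (ker(I - K) = span{(1, -3, -3)}, dimension 1).

K has rank 1, so it is an outer product K = u v^T: every row of K is a multiple of one row vector. Reading off the entries, u = (1, -3, -3) and v = (19, 3, 3) (row i of K equals u_i·v^T). A rank-one matrix u v^T satisfies K u = u (v·u) and kills the (2)-dimensional subspace v^⊥, so its characteristic polynomial is lambda^2 (lambda - v·u) with v·u = tr K = 1. Hence the eigenvalues of I - K are 1 (multiplicity 2) and 1 - (1) = 0, so det(I - K) = 0. (Direct check: I - K =
[[-18, -3, -3],
 [57, 10, 9],
 [57, 9, 10]]
has determinant 0.) So 1 is an eigenvalue of K and (I - K) is not invertible. The finite-dimensional Fredholm alternative says: either (I - K) is invertible, or ker(I - K) ≠ {0} and then range(I - K) = ker((I - K)^*)^⊥, with dim ker(I - K) = dim ker((I - K)^*). We are in the second case, so we need both kernels. Kernel of I - K: (I - K) u = u - u (v·u) = u - u = 0, so ker(I - K) = span{u} = span{(1, -3, -3)} (it is exactly 1-dimensional because rank(I - K) = 2). Kernel of the adjoint: K is real, so (I - K)^* = I - K^T = I - v u^T, and (I - v u^T) v = v - v (u·v) = 0; hence ker((I - K)^*) = span{v} = span{(19, 3, 3)}. Therefore (I - K) x = y is solvable iff <y, v> = 0, i.e. iff 19y_1 + 3y_2 + 3y_3 = 0. When this holds, K y = u (v·y) = 0, so (I - K) y = y and x = y is a particular solution; the full solution set is the line x = y + c·u = y + c·(1, -3, -3), c ∈ C.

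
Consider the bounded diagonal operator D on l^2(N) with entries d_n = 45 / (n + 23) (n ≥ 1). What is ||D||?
||D|| = 15/8 (attained at n = 1)

For D diagonal, ||D|| = sup_n |d_n| = sup_n 45/(n + 23). This is positive and strictly decreasing in n, so the supremum is attained at n = 1: d_1 = 45/(1 + 23) = 15/8. Hence ||D|| = 15/8.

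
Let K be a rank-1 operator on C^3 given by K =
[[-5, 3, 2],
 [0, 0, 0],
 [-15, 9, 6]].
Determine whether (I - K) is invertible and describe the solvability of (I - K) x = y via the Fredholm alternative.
(I - K) is singular (det(I - K) = 0, i.e. 1 ∈ sigma(K)). (I - K) x = y is solvable iff y ⊥ ker((I - K)^*) = span{(-5, 3, 2)}, i.e. iff -5y_1 + 3y_2 + 2y_3 = 0. When solvable, the solutions are x = y + c·(1, 0, 3), c arbitrary (ker(I - K) = span{(1, 0, 3)}, dimension 1).

K has rank 1, so it is an outer product K = u v^T: every row of K is a multiple of one row vector. Reading off the entries, u = (1, 0, 3) and v = (-5, 3, 2) (row i of K equals u_i·v^T). A rank-one matrix u v^T satisfies K u = u (v·u) and kills the (2)-dimensional subspace v^⊥, so its characteristic polynomial is lambda^2 (lambda - v·u) with v·u = tr K = 1. Hence the eigenvalues of I - K are 1 (multiplicity 2) and 1 - (1) = 0, so det(I - K) = 0. (Direct check: I - K =
[[6, -3, -2],
 [0, 1, 0],
 [15, -9, -5]]
has determinant 0.) So 1 is an eigenvalue of K and (I - K) is not invertible. The finite-dimensional Fredholm alternative says: either (I - K) is invertible, or ker(I - K) ≠ {0} and then range(I - K) = ker((I - K)^*)^⊥, with dim ker(I - K) = dim ker((I - K)^*). We are in the second case, so we need both kernels. Kernel of I - K: (I - K) u = u - u (v·u) = u - u = 0, so ker(I - K) = span{u} = span{(1, 0, 3)} (it is exactly 1-dimensional because rank(I - K) = 2). Kernel of the adjoint: K is real, so (I - K)^* = I - K^T = I - v u^T, and (I - v u^T) v = v - v (u·v) = 0; hence ker((I - K)^*) = span{v} = span{(-5, 3, 2)}. Therefore (I - K) x = y is solvable iff <y, v> = 0, i.e. iff -5y_1 + 3y_2 + 2y_3 = 0. When this holds, K y = u (v·y) = 0, so (I - K) y = y and x = y is a particular solution; the full solution set is the line x = y + c·u = y + c·(1, 0, 3), c ∈ C.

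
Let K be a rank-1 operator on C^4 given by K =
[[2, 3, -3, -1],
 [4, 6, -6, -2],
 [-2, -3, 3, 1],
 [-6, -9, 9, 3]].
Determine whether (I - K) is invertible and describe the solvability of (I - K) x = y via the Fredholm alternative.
(I - K) is invertible (det(I - K) = -13 ≠ 0), so for every y in C^4 the equation (I - K) x = y has a unique solution.

K has rank 1, so it is an outer product K = u v^T: every row of K is a multiple of one row vector. Reading off the entries, u = (1, 2, -1, -3) and v = (2, 3, -3, -1) (row i of K equals u_i·v^T). A rank-one matrix u v^T satisfies K u = u (v·u) and kills the (3)-dimensional subspace v^⊥, so its characteristic polynomial is lambda^3 (lambda - v·u) with v·u = tr K = 14. Hence the eigenvalues of I - K are 1 (multiplicity 3) and 1 - (14) = -13, so det(I - K) = -13. (Direct check: I - K =
[[-1, -3, 3, 1],
 [-4, -5, 6, 2],
 [2, 3, -2, -1],
 [6, 9, -9, -2]]
has determinant -13.) The finite-dimensional Fredholm alternative says: either (I - K) is invertible, or ker(I - K) ≠ {0} and then range(I - K) = ker((I - K)^*)^⊥, with dim ker(I - K) = dim ker((I - K)^*). Since det(I - K) ≠ 0, 1 is not an eigenvalue of K and ker(I - K) = {0}, so we are in the first case: for every y there is a unique x = (I - K)^(-1) y. Explicitly, by the Sherman–Morrison formula, (I - u v^T)^(-1) = I + u v^T/(1 - v·u), i.e. (I - K)^(-1) = I + K/(-13).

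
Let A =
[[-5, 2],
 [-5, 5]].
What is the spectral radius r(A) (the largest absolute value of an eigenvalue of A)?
r(A) = sqrt(60)/2 ≈ 3.873

The eigenvalues of A are the roots of its characteristic polynomial. With M = A (coefficients from the trace and determinant):
  p(λ) = det(λ I - M) = λ^2 - 15.
For λ^2 - 15 the discriminant is 60. It is nonnegative but not a perfect square, so the roots are real and irrational: λ = ± sqrt(60)/2 ≈ 3.873, -3.873.
Thus the eigenvalues (to 4 decimals) are 3.873 (modulus 3.873); -3.873 (modulus 3.873). The spectral radius is the largest modulus: r(A) = sqrt(60)/2 ≈ 3.873. (Cross-check: r(A) ≤ ||A||_2 ≈ 8.7202; equality holds whenever A is normal, though it can also hold for some non-normal A.)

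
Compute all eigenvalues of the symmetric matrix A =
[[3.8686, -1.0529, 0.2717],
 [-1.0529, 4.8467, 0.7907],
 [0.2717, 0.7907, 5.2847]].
sigma(A) ≈ {3, 5, 6}

A is real symmetric, so its spectrum consists of real eigenvalues. Expanding the characteristic polynomial of the displayed matrix gives
  det(λ I - A) = p(λ) = λ^3 + (-14)λ^2 + (63)λ + (-90).
Solving p(λ) = 0 yields eigenvalues ≈ 3, 5, 6. (A is shown rounded to 4 decimals, so these recover the underlying integer eigenvalues to within that precision.)
Verification: the trace of A = 14 equals the sum of eigenvalues 14, and det(A) ≈ 90.0004 matches the eigenvalue product 90.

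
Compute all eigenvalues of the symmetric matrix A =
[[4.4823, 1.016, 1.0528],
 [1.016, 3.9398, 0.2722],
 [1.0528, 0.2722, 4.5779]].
sigma(A) ≈ {3, 4, 6}

A is real symmetric, so its spectrum consists of real eigenvalues. Expanding the characteristic polynomial of the displayed matrix gives
  det(λ I - A) = p(λ) = λ^3 + (-13)λ^2 + (54)λ + (-72).
Solving p(λ) = 0 yields eigenvalues ≈ 3, 4, 6. (A is shown rounded to 4 decimals, so these recover the underlying integer eigenvalues to within that precision.)
Verification: the trace of A = 13 equals the sum of eigenvalues 13, and det(A) ≈ 72.0006 matches the eigenvalue product 72.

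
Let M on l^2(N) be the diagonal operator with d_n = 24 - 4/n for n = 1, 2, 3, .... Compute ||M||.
||M|| = 24

For a diagonal operator on l^2 with entries d_n, ||M|| = sup_n |d_n|. Here d_1 = 20, d_2 = 22, ..., and d_n = 24 - 4/n increases monotonically toward 24. All terms lie in [20, 24), so |d_n| = d_n and the supremum is the limit 24, which is not attained by any individual d_n. Hence ||M|| = 24.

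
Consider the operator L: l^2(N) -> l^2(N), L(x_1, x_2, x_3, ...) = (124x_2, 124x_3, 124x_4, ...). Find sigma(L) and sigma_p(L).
sigma(L) = closed disk {z in C : |z| ≤ 124}; sigma_p(L) = open disk {z in C : |z| < 124}

Note L = 124·V where V is the unit left shift (V x)_k = x_{k+1}; so sigma(L) = 124·sigma(V) and ||L|| = 124||V||. ||L x||^2 = 15376sum_{k≥2} |x_k|^2 ≤ 15376||x||^2, with equality on {x : x_1 = 0}, so ||L|| = 124. For any lambda with |lambda| < 124, set r = lambda/124 (|r| < 1); the vector x = (1, r, r^2, ...) is in l^2 and satisfies L x = 124(r, r^2, ...) = lambda x, so lambda is an eigenvalue. On the boundary |lambda| = 124 the geometric series diverges, so no l^2 eigenvector exists, but these lambda lie in the approximate point spectrum. Hence sigma(L) is the closed disk of radius 124 and sigma_p(L) is the open disk.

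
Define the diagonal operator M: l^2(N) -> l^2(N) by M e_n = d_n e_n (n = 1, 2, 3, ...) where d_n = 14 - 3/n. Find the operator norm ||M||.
||M|| = 14

For a diagonal operator on l^2 with entries d_n, ||M|| = sup_n |d_n|. Here d_1 = 11, d_2 = 25/2, ..., and d_n = 14 - 3/n increases monotonically toward 14. All terms lie in [11, 14), so |d_n| = d_n and the supremum is the limit 14, which is not attained by any individual d_n. Hence ||M|| = 14.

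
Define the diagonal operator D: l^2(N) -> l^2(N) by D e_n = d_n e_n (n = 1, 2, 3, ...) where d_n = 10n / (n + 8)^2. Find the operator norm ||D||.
||D|| = 5/16 (attained at n = 8)

For D diagonal, ||D|| = sup_n |d_n|. Treat f(x) = 10x / (x + 8)^2 for real x > 0. By the quotient rule, f'(x) = 10(8 - x)/(x + 8)^3, which is positive for x < 8 and negative for x > 8. So f has a unique maximum at x = 8, and since 8 is a positive integer, the supremum over n ≥ 1 is attained at n = 8: d_8 = 10·8/(8 + 8)^2 = 10·8/256 = 5/16. Hence ||D|| = 5/16.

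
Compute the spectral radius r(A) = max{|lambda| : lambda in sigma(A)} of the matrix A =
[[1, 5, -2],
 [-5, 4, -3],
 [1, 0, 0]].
r(A) ≈ 5.6689

The eigenvalues of A are the roots of its characteristic polynomial. With M = A (coefficients from the trace, the sum of principal 2x2 minors, and det A):
  p(λ) = det(λ I - M) = λ^3 - 5λ^2 + 31λ + 7.
No integer candidate from the rational root theorem (±divisors of 7) is a root, so the roots are irrational. The cubic discriminant is Δ = -112492 < 0, so there is one real root and a complex-conjugate pair. p(-1) = -30 and p(0) = 7 have opposite signs, so a root lies in (-1, 0); Newton's method refines it to λ ≈ -0.2178. Dividing out (λ - (-0.2178)) leaves approximately λ^2 - 5.2178λ + 32.1365. For λ^2 - 5.2178λ + 32.1365 the discriminant is -101.3205. It is negative, so the remaining roots are the complex-conjugate pair λ ≈ 2.6089 ± 5.0329i. Their product equals the constant term, so |λ|^2 ≈ 32.1365 and |λ| ≈ 5.6689.
Thus the eigenvalues (to 4 decimals) are -0.2178 (modulus 0.2178); 2.6089 ± 5.0329i (modulus 5.6689). The spectral radius is the largest modulus: r(A) ≈ 5.6689. (Cross-check: r(A) ≤ ||A||_2 ≈ 7.9674; equality holds whenever A is normal, though it can also hold for some non-normal A.)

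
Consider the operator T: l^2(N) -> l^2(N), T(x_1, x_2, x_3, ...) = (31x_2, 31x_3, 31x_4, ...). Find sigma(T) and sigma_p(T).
sigma(T) = closed disk {z in C : |z| ≤ 31}; sigma_p(T) = open disk {z in C : |z| < 31}

Note T = 31·V where V is the unit left shift (V x)_k = x_{k+1}; so sigma(T) = 31·sigma(V) and ||T|| = 31||V||. ||T x||^2 = 961sum_{k≥2} |x_k|^2 ≤ 961||x||^2, with equality on {x : x_1 = 0}, so ||T|| = 31. For any lambda with |lambda| < 31, set r = lambda/31 (|r| < 1); the vector x = (1, r, r^2, ...) is in l^2 and satisfies T x = 31(r, r^2, ...) = lambda x, so lambda is an eigenvalue. On the boundary |lambda| = 31 the geometric series diverges, so no l^2 eigenvector exists, but these lambda lie in the approximate point spectrum. Hence sigma(T) is the closed disk of radius 31 and sigma_p(T) is the open disk.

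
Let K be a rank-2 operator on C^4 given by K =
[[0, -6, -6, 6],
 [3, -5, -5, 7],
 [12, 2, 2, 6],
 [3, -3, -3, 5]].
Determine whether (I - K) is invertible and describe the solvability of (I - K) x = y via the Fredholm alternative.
(I - K) is invertible (det(I - K) = 95 ≠ 0), so for every y in C^4 the equation (I - K) x = y has a unique solution.

K has rank 2 and factors as K = U V^T = u1 v1^T + u2 v2^T with u1 = (3, 3, 1, 2), v1 = (3, -1, -1, 3), u2 = (3, 2, -3, 1), v2 = (-3, -1, -1, -1) (multiplying out reproduces the displayed K). The nonzero eigenvalues of U V^T coincide with those of the 2 x 2 matrix G = V^T U = [[v1·u1, v1·u2], [v2·u1, v2·u2]] = [[11, 13], [-15, -9]], and by the Sylvester determinant identity det(I_4 - U V^T) = det(I_2 - V^T U) = det([[-10, -13], [15, 10]]) = (-10)(10) - (-13)(15) = 95. (Direct check: I - K =
[[1, 6, 6, -6],
 [-3, 6, 5, -7],
 [-12, -2, -1, -6],
 [-3, 3, 3, -4]]
has determinant 95.) The finite-dimensional Fredholm alternative says: either (I - K) is invertible, or ker(I - K) ≠ {0} and then range(I - K) = ker((I - K)^*)^⊥, with dim ker(I - K) = dim ker((I - K)^*). Since det(I - K) ≠ 0, 1 is not an eigenvalue of K and ker(I - K) = {0}, so we are in the first case: for every y there is a unique x = (I - K)^(-1) y. (Explicitly, by the Woodbury identity, (I - U V^T)^(-1) = I + U (I_2 - G)^(-1) V^T.)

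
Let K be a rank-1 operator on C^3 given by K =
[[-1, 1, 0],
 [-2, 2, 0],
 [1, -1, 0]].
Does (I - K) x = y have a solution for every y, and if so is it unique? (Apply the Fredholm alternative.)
(I - K) is singular (det(I - K) = 0, i.e. 1 ∈ sigma(K)). (I - K) x = y is solvable iff y ⊥ ker((I - K)^*) = span{(-1, 1, 0)}, i.e. iff -y_1 + y_2 = 0. When solvable, the solutions are x = y + c·(1, 2, -1), c arbitrary (ker(I - K) = span{(1, 2, -1)}, dimension 1).

K has rank 1, so it is an outer product K = u v^T: every row of K is a multiple of one row vector. Reading off the entries, u = (1, 2, -1) and v = (-1, 1, 0) (row i of K equals u_i·v^T). A rank-one matrix u v^T satisfies K u = u (v·u) and kills the (2)-dimensional subspace v^⊥, so its characteristic polynomial is lambda^2 (lambda - v·u) with v·u = tr K = 1. Hence the eigenvalues of I - K are 1 (multiplicity 2) and 1 - (1) = 0, so det(I - K) = 0. (Direct check: I - K =
[[2, -1, 0],
 [2, -1, 0],
 [-1, 1, 1]]
has determinant 0.) So 1 is an eigenvalue of K and (I - K) is not invertible. The finite-dimensional Fredholm alternative says: either (I - K) is invertible, or ker(I - K) ≠ {0} and then range(I - K) = ker((I - K)^*)^⊥, with dim ker(I - K) = dim ker((I - K)^*). We are in the second case, so we need both kernels. Kernel of I - K: (I - K) u = u - u (v·u) = u - u = 0, so ker(I - K) = span{u} = span{(1, 2, -1)} (it is exactly 1-dimensional because rank(I - K) = 2). Kernel of the adjoint: K is real, so (I - K)^* = I - K^T = I - v u^T, and (I - v u^T) v = v - v (u·v) = 0; hence ker((I - K)^*) = span{v} = span{(-1, 1, 0)}. Therefore (I - K) x = y is solvable iff <y, v> = 0, i.e. iff -y_1 + y_2 = 0. When this holds, K y = u (v·y) = 0, so (I - K) y = y and x = y is a particular solution; the full solution set is the line x = y + c·u = y + c·(1, 2, -1), c ∈ C.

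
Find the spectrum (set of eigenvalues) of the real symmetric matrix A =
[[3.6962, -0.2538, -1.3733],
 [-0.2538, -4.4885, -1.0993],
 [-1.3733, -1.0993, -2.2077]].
sigma(A) ≈ {-5, -2, 4}

A is real symmetric, so its spectrum consists of real eigenvalues. Expanding the characteristic polynomial of the displayed matrix gives
  det(λ I - A) = p(λ) = λ^3 + (3)λ^2 + (-18)λ + (-40).
Solving p(λ) = 0 yields eigenvalues ≈ -5, -2, 4. (A is shown rounded to 4 decimals, so these recover the underlying integer eigenvalues to within that precision.)
Verification: the trace of A = -3 equals the sum of eigenvalues -3, and det(A) ≈ 40.0009 matches the eigenvalue product 40.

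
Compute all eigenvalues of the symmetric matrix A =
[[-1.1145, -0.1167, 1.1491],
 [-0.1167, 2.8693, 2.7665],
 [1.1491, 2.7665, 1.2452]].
sigma(A) ≈ {-2, 0, 5}

A is real symmetric, so its spectrum consists of real eigenvalues. Expanding the characteristic polynomial of the displayed matrix gives
  det(λ I - A) = p(λ) = λ^3 + (-3)λ^2 + (-10)λ + (0).
Solving p(λ) = 0 yields eigenvalues ≈ -2, 0, 5. (A is shown rounded to 4 decimals, so these recover the underlying integer eigenvalues to within that precision.)
Verification: the trace of A = 3 equals the sum of eigenvalues 3, and det(A) ≈ 0.0003 matches the eigenvalue product 0.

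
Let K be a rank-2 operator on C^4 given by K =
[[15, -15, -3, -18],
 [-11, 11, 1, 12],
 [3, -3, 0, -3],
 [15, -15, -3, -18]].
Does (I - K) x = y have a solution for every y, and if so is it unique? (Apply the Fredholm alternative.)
(I - K) is invertible (det(I - K) = -22 ≠ 0), so for every y in C^4 the equation (I - K) x = y has a unique solution.

K has rank 2 and factors as K = U V^T = u1 v1^T + u2 v2^T with u1 = (3, -1, 0, 3), v1 = (2, -2, -1, -3), u2 = (-3, 3, -1, -3), v2 = (-3, 3, 0, 3) (multiplying out reproduces the displayed K). The nonzero eigenvalues of U V^T coincide with those of the 2 x 2 matrix G = V^T U = [[v1·u1, v1·u2], [v2·u1, v2·u2]] = [[-1, -2], [-3, 9]], and by the Sylvester determinant identity det(I_4 - U V^T) = det(I_2 - V^T U) = det([[2, 2], [3, -8]]) = (2)(-8) - (2)(3) = -22. (Direct check: I - K =
[[-14, 15, 3, 18],
 [11, -10, -1, -12],
 [-3, 3, 1, 3],
 [-15, 15, 3, 19]]
has determinant -22.) The finite-dimensional Fredholm alternative says: either (I - K) is invertible, or ker(I - K) ≠ {0} and then range(I - K) = ker((I - K)^*)^⊥, with dim ker(I - K) = dim ker((I - K)^*). Since det(I - K) ≠ 0, 1 is not an eigenvalue of K and ker(I - K) = {0}, so we are in the first case: for every y there is a unique x = (I - K)^(-1) y. (Explicitly, by the Woodbury identity, (I - U V^T)^(-1) = I + U (I_2 - G)^(-1) V^T.)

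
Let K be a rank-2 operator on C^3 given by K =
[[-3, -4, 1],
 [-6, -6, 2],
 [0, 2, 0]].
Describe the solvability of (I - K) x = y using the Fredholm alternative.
(I - K) is singular (det(I - K) = 0, i.e. 1 ∈ sigma(K)). (I - K) x = y is solvable iff y ⊥ ker((I - K)^*) = span{(-3, 2, 1)}, i.e. iff -3y_1 + 2y_2 + y_3 = 0. When solvable, x is determined up to adding multiples of (-1, 2, 4) (ker(I - K) = span{(-1, 2, 4)}, dimension 1).

K has rank 2 and factors as K = U V^T = u1 v1^T + u2 v2^T with u1 = (-1, -2, 0), v1 = (3, 3, -1), u2 = (1, 0, -2), v2 = (0, -1, 0) (multiplying out reproduces the displayed K). The nonzero eigenvalues of U V^T coincide with those of the 2 x 2 matrix G = V^T U = [[v1·u1, v1·u2], [v2·u1, v2·u2]] = [[-9, 5], [2, 0]], and by the Sylvester determinant identity det(I_3 - U V^T) = det(I_2 - V^T U) = det([[10, -5], [-2, 1]]) = (10)(1) - (-5)(-2) = 0. (Direct check: I - K =
[[4, 4, -1],
 [6, 7, -2],
 [0, -2, 1]]
has determinant 0.) So 1 is an eigenvalue of K and (I - K) is not invertible. The finite-dimensional Fredholm alternative says: either (I - K) is invertible, or ker(I - K) ≠ {0} and then range(I - K) = ker((I - K)^*)^⊥, with dim ker(I - K) = dim ker((I - K)^*). We are in the second case, so we compute both kernels via the 2 x 2 reduction. If (I - U V^T) x = 0 then x = U (V^T x) lies in the column space of U; writing x = U b gives U (I_2 - G) b = 0, and since u1, u2 are independent, (I_2 - G) b = 0. With I_2 - G = [[10, -5], [-2, 1]] (singular, as its determinant is 0) a null vector is b = (-1, -2), so ker(I - K) = span{-1·u1 + (-2)·u2} = span{(-1, 2, 4)}. For the adjoint, (I - K)^* = I - K^T = I - V U^T, and the same argument gives ker((I - K)^*) = {V a : (I_2 - G)^T a = 0}; (I_2 - G)^T = [[10, -2], [-5, 1]] has null vector a = (-1, -5), so ker((I - K)^*) = span{-1·v1 + (-5)·v2} = span{(-3, 2, 1)}. (Both kernels are 1-dimensional, matching rank(I - K) = 2.) Therefore (I - K) x = y is solvable iff <y, (-3, 2, 1)> = 0, i.e. iff -3y_1 + 2y_2 + y_3 = 0; when solvable the solution set is the line x_p + c·(-1, 2, 4), c ∈ C.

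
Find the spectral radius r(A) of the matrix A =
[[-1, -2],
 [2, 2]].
r(A) = sqrt(2) ≈ 1.4142

The eigenvalues of A are the roots of its characteristic polynomial. With M = A (coefficients from the trace and determinant):
  p(λ) = det(λ I - M) = λ^2 - λ + 2.
For λ^2 - λ + 2 the discriminant is -7. It is negative, so the roots are the complex-conjugate pair λ = 1/2 ± (sqrt(7)/2) i ≈ 0.5 ± 1.3229i. For a conjugate pair the product of the roots equals the constant term, so |λ|^2 = 2 and |λ| = sqrt(2) ≈ 1.4142.
Thus the eigenvalues (to 4 decimals) are 0.5 ± 1.3229i (modulus 1.4142). The spectral radius is the largest modulus: r(A) = sqrt(2) ≈ 1.4142. (Cross-check: r(A) ≤ ||A||_2 ≈ 3.5616; equality holds whenever A is normal, though it can also hold for some non-normal A.)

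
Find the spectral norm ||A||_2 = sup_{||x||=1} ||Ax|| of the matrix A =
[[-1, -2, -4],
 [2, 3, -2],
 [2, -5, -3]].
||A||_2 ≈ 7.1927 (= sqrt(largest eigenvalue of A^T A))

||A||_2 = sigma_max(A) = sqrt(lambda_max(A^T A)). Form the symmetric matrix M = A^T A =
[[9, -2, -6],
 [-2, 38, 17],
 [-6, 17, 29]].
Its characteristic polynomial (trace, sum of principal 2x2 minors, determinant of M give the coefficients) is
  p(λ) = det(λ I - M) = λ^3 - 76λ^2 + 1376λ - 6241.
No integer candidate from the rational root theorem (±divisors of 6241) is a root, so the roots are irrational. The cubic discriminant is Δ = 252607909 > 0, so there are three distinct real roots. p(6) = -505 and p(7) = 10 have opposite signs, so a root lies in (6, 7); Newton's method refines it to λ ≈ 6.9783. p(17) = 100 and p(18) = -265 have opposite signs, so a root lies in (17, 18); Newton's method refines it to λ ≈ 17.2873. p(51) = -1090 and p(52) = 415 have opposite signs, so a root lies in (51, 52); Newton's method refines it to λ ≈ 51.7345. Check (Vieta): the three roots sum to 76, matching tr M = 76.
So the eigenvalues of A^T A are ≈ 6.9783, 17.2873, 51.7345 (all ≥ 0, as they must be for A^T A). The largest is λ_max ≈ 51.7345, hence ||A||_2 = sqrt(λ_max) ≈ 7.1927.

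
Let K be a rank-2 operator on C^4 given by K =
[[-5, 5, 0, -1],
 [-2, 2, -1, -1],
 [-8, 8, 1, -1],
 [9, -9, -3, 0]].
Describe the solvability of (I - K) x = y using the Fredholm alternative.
(I - K) is invertible (det(I - K) = 5 ≠ 0), so for every y in C^4 the equation (I - K) x = y has a unique solution.

K has rank 2 and factors as K = U V^T = u1 v1^T + u2 v2^T with u1 = (2, 1, 3, -3), v1 = (-2, 2, -1, -1), u2 = (1, 0, 2, -3), v2 = (-1, 1, 2, 1) (multiplying out reproduces the displayed K). The nonzero eigenvalues of U V^T coincide with those of the 2 x 2 matrix G = V^T U = [[v1·u1, v1·u2], [v2·u1, v2·u2]] = [[-2, -1], [2, 0]], and by the Sylvester determinant identity det(I_4 - U V^T) = det(I_2 - V^T U) = det([[3, 1], [-2, 1]]) = (3)(1) - (1)(-2) = 5. (Direct check: I - K =
[[6, -5, 0, 1],
 [2, -1, 1, 1],
 [8, -8, 0, 1],
 [-9, 9, 3, 1]]
has determinant 5.) The finite-dimensional Fredholm alternative says: either (I - K) is invertible, or ker(I - K) ≠ {0} and then range(I - K) = ker((I - K)^*)^⊥, with dim ker(I - K) = dim ker((I - K)^*). Since det(I - K) ≠ 0, 1 is not an eigenvalue of K and ker(I - K) = {0}, so we are in the first case: for every y there is a unique x = (I - K)^(-1) y. (Explicitly, by the Woodbury identity, (I - U V^T)^(-1) = I + U (I_2 - G)^(-1) V^T.)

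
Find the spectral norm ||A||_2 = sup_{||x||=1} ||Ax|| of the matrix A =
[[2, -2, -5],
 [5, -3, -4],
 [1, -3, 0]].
||A||_2 ≈ 9.0566 (= sqrt(largest eigenvalue of A^T A))

||A||_2 = sigma_max(A) = sqrt(lambda_max(A^T A)). Form the symmetric matrix M = A^T A =
[[30, -22, -30],
 [-22, 22, 22],
 [-30, 22, 41]].
Its characteristic polynomial (trace, sum of principal 2x2 minors, determinant of M give the coefficients) is
  p(λ) = det(λ I - M) = λ^3 - 93λ^2 + 924λ - 1936.
No integer candidate from the rational root theorem (±divisors of 1936) is a root, so the roots are irrational. The cubic discriminant is Δ = 893171664 > 0, so there are three distinct real roots. p(2) = -452 and p(3) = 26 have opposite signs, so a root lies in (2, 3); Newton's method refines it to λ ≈ 2.9348. p(8) = 16 and p(9) = -424 have opposite signs, so a root lies in (8, 9); Newton's method refines it to λ ≈ 8.0427. p(82) = -132 and p(83) = 5866 have opposite signs, so a root lies in (82, 83); Newton's method refines it to λ ≈ 82.0226. Check (Vieta): the three roots sum to 93, matching tr M = 93.
So the eigenvalues of A^T A are ≈ 2.9348, 8.0427, 82.0226 (all ≥ 0, as they must be for A^T A). The largest is λ_max ≈ 82.0226, hence ||A||_2 = sqrt(λ_max) ≈ 9.0566.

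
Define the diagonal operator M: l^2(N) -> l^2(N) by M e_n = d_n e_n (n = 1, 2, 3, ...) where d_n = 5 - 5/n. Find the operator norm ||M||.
||M|| = 5

For a diagonal operator on l^2 with entries d_n, ||M|| = sup_n |d_n|. Here d_1 = 0, d_2 = 5/2, ..., and d_n = 5 - 5/n increases monotonically toward 5. All terms lie in [0, 5), so |d_n| = d_n and the supremum is the limit 5, which is not attained by any individual d_n. Hence ||M|| = 5.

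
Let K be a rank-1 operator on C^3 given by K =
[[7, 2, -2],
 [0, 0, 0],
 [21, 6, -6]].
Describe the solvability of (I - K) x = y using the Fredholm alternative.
(I - K) is singular (det(I - K) = 0, i.e. 1 ∈ sigma(K)). (I - K) x = y is solvable iff y ⊥ ker((I - K)^*) = span{(7, 2, -2)}, i.e. iff 7y_1 + 2y_2 - 2y_3 = 0. When solvable, the solutions are x = y + c·(1, 0, 3), c arbitrary (ker(I - K) = span{(1, 0, 3)}, dimension 1).

K has rank 1, so it is an outer product K = u v^T: every row of K is a multiple of one row vector. Reading off the entries, u = (1, 0, 3) and v = (7, 2, -2) (row i of K equals u_i·v^T). A rank-one matrix u v^T satisfies K u = u (v·u) and kills the (2)-dimensional subspace v^⊥, so its characteristic polynomial is lambda^2 (lambda - v·u) with v·u = tr K = 1. Hence the eigenvalues of I - K are 1 (multiplicity 2) and 1 - (1) = 0, so det(I - K) = 0. (Direct check: I - K =
[[-6, -2, 2],
 [0, 1, 0],
 [-21, -6, 7]]
has determinant 0.) So 1 is an eigenvalue of K and (I - K) is not invertible. The finite-dimensional Fredholm alternative says: either (I - K) is invertible, or ker(I - K) ≠ {0} and then range(I - K) = ker((I - K)^*)^⊥, with dim ker(I - K) = dim ker((I - K)^*). We are in the second case, so we need both kernels. Kernel of I - K: (I - K) u = u - u (v·u) = u - u = 0, so ker(I - K) = span{u} = span{(1, 0, 3)} (it is exactly 1-dimensional because rank(I - K) = 2). Kernel of the adjoint: K is real, so (I - K)^* = I - K^T = I - v u^T, and (I - v u^T) v = v - v (u·v) = 0; hence ker((I - K)^*) = span{v} = span{(7, 2, -2)}. Therefore (I - K) x = y is solvable iff <y, v> = 0, i.e. iff 7y_1 + 2y_2 - 2y_3 = 0. When this holds, K y = u (v·y) = 0, so (I - K) y = y and x = y is a particular solution; the full solution set is the line x = y + c·u = y + c·(1, 0, 3), c ∈ C.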